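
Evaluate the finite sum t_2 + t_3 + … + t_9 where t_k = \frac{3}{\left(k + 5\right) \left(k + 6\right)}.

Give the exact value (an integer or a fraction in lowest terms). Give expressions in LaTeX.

r(k) = (k + 5)/(k + 7) after simplifying.
Gosper form: A/B · C(k+1)/C(k) with A=k + 5, B=k + 7, C=1.
f must satisfy (k + 5)·f(k+1) − (k + 6)·f(k) = 1.
Bound: deg f ≤ 1.
Solve for f: f(k) = k/5 (degree 1 ≤ 1).
Certificate R = B(k−1)f/C = k*(k + 6)/5 gives s_k = 3*k/(5*(k + 5)).
Verify: 3/(k**2 + 11*k + 30) matches t_k.
Telescoping: Σ = s_(10) − s_(2) = 2/5 − (6/35) = 8/35.

Σ = 8/35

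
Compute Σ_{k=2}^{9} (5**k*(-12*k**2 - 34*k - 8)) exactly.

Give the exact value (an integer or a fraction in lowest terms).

t_(k+1)/t_k = 5*(6*k**2 + 29*k + 27)/(6*k**2 + 17*k + 4).
Take A(k)=5, B(k)=1, C(k)=k**2 + 17*k/6 + 2/3.
Need (5)·f(k+1) − (1)·f(k) = k**2 + 17*k/6 + 2/3.
d = 2 from the (0,0,2) case.
Coefficient equations give f(k) = (3*k**2 + k - 3)/12.
R(k) = B(k−1)·f(k)/C(k) = (3*k**2 + k - 3)/(2*(6*k**2 + 17*k + 4)); s_k = R·t_k = 5**k*(-3*k**2 - k + 3).
s_(k+1) − s_k = 5**k*(-12*k**2 - 34*k - 8) = t_k.
Σ_(k=2)^(9) t_k = s_(10) − s_(2) = -2998046875 − (-275) = -2998046600.

Σ = -2998046600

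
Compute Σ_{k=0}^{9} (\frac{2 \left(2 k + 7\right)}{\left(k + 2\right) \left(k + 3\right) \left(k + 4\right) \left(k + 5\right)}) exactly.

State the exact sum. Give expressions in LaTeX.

Σ = 5/21

Ratio r(k) = (k + 2)*(2*k + 9)/((k + 6)*(2*k + 7)).
Factor: A=k + 2; B=k + 6; C=k + 7/2.
Need (k + 2)·f(k+1) − (k + 5)·f(k) = k + 7/2.
Degrees (1,1,1) ⇒ d ≤ 3.
A polynomial solution: f(k) = k*(k + 3)*(k + 6)/16.
So s_k = (B(k−1)f/C)·t_k = (k*(k + 3)*(k + 5)*(k + 6)/(8*(2*k + 7)))·t_k = k*(k + 6)/(4*(k**2 + 6*k + 8)).
Verify: 2*(2*k + 7)/(k**4 + 14*k**3 + 71*k**2 + 154*k + 120) matches t_k.
Sum = s_(10) − s_(0); s_(10) = 5/21, s_(0) = 0 ⇒ 5/21.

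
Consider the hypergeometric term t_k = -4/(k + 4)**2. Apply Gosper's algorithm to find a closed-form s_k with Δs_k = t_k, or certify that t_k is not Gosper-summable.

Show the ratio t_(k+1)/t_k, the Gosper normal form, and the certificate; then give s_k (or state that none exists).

t_(k+1)/t_k = (k + 4)**2/(k + 5)**2.
Factor: A=k**2 + 8*k + 16; B=k**2 + 10*k + 25; C=1.
f must satisfy (k**2 + 8*k + 16)·f(k+1) − (k**2 + 8*k + 16)·f(k) = 1.
d = 0 from the (2,2,0) case.
Generic f = c0 gives residual -1; -1 = 0 cannot hold, so t_k is not Gosper-summable.

none — t_k is not Gosper-summable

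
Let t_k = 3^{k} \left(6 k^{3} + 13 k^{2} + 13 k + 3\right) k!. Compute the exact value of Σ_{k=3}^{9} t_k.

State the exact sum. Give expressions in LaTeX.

Σ = 40712632125570

Compute t_(k+1)/t_k: get 3*(6*k**4 + 37*k**3 + 88*k**2 + 92*k + 35)/(6*k**3 + 13*k**2 + 13*k + 3).
A = 3*k + 3, B = 1, C = k**3 + 13*k**2/6 + 13*k/6 + 1/2.
f must satisfy (3*k + 3)·f(k+1) − (1)·f(k) = k**3 + 13*k**2/6 + 13*k/6 + 1/2.
d = 2 from the (1,0,3) case.
Solve for f: f(k) = k*(2*k - 1)/6 (degree 2 ≤ 2).
Then R = B(k−1)f/C = k*(2*k - 1)/(6*k**3 + 13*k**2 + 13*k + 3), so s_k = R(k)·t_k = 3**k*k*(2*k - 1)*factorial(k).
Verify: 3**k*(6*k**3 + 13*k**2 + 13*k + 3)*factorial(k) matches t_k.
Σ_(k=3)^(9) t_k = s_(10) − s_(3) = 40712632128000 − (2430) = 40712632125570.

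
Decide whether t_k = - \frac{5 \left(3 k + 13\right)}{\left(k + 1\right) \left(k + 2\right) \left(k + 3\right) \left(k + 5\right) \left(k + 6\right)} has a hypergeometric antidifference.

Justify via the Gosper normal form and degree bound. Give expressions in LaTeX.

The ratio is (k + 1)*(k + 5)*(3*k + 16)/((k + 4)*(k + 7)*(3*k + 13)).
Normal form (A,B,C) = (k + 1, k + 7, k**2 + 25*k/3 + 52/3).
Solve (k + 1)·f(k+1) − (k + 6)·f(k) = k**2 + 25*k/3 + 52/3.
deg f ≤ 5 (via 1,1,2).
Match coefficients ⇒ f(k) = k*(k + 3)*(k + 4)*(k**2 + 8*k + 17)/30.
Then R = B(k−1)f/C = k*(k + 3)*(k + 6)*(k**2 + 8*k + 17)/(10*(3*k + 13)), so s_k = R(k)·t_k = k*(-k**2 - 8*k - 17)/(2*(k**3 + 8*k**2 + 17*k + 10)).
Check: Δs_k = 5*(-3*k - 13)/(k**5 + 17*k**4 + 107*k**3 + 307*k**2 + 396*k + 180). ✓

Yes. s_k = \frac{k \left(- k^{2} - 8 k - 17\right)}{2 \left(k^{3} + 8 k^{2} + 17 k + 10\right)}.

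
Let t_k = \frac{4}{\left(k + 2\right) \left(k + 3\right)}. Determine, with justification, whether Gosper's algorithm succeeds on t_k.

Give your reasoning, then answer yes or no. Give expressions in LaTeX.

Yes. s_k = \frac{2 k}{k + 2}.

Ratio r(k) = (k + 2)/(k + 4).
So A=k + 2 and B=k + 4, with C=1.
Solve (k + 2)·f(k+1) − (k + 3)·f(k) = 1.
Degrees (1,1,0) ⇒ d ≤ 1.
Match coefficients ⇒ f(k) = k/2.
Certificate R = B(k−1)f/C = k*(k + 3)/2 gives s_k = 2*k/(k + 2).
Verify: 4/(k**2 + 5*k + 6) matches t_k.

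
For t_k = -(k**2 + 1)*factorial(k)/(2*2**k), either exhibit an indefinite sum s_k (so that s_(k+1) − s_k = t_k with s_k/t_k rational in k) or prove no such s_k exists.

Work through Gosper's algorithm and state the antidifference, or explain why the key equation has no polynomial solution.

t_(k+1)/t_k = (k + 1)*((k + 1)**2 + 1)/(2*(k**2 + 1)).
Factor: A=k/2 + 1/2; B=1; C=k**2 + 1.
f must satisfy (k/2 + 1/2)·f(k+1) − (1)·f(k) = k**2 + 1.
d = 1 from the (1,0,2) case.
A polynomial solution: f(k) = 2*k.
R(k) = B(k−1)·f(k)/C(k) = 2*k/(k**2 + 1); s_k = R·t_k = -k*factorial(k)/2**k.
s_(k+1) − s_k = -(k**2 + 1)*factorial(k)/(2*2**k) = t_k.

s_k = -k*factorial(k)/2**k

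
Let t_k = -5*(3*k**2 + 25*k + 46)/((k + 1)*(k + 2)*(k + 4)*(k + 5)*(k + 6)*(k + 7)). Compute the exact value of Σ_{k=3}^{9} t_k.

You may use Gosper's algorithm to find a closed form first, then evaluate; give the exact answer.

Compute t_(k+1)/t_k: get (k + 1)*(k + 4)*(25*k + 3*(k + 1)**2 + 71)/((k + 3)*(k + 8)*(3*k**2 + 25*k + 46)).
Normal form (A,B,C) = (k + 1, k + 8, k**3 + 34*k**2/3 + 121*k/3 + 46).
f must satisfy (k + 1)·f(k+1) − (k + 7)·f(k) = k**3 + 34*k**2/3 + 121*k/3 + 46.
Degrees (1,1,3) ⇒ d ≤ 6.
A polynomial solution: f(k) = k*(k + 2)*(k + 3)*(k + 5)*(k**2 + 11*k + 34)/72.
Certificate R = B(k−1)f/C = k*(k + 2)*(k + 5)*(k + 7)*(k**2 + 11*k + 34)/(24*(3*k**2 + 25*k + 46)) gives s_k = 5*k*(-k**2 - 11*k - 34)/(24*(k**3 + 11*k**2 + 34*k + 24)).
Verify: 5*(-3*k**2 - 25*k - 46)/(k**6 + 25*k**5 + 247*k**4 + 1219*k**3 + 3112*k**2 + 3796*k + 1680) matches t_k.
Sum = s_(10) − s_(3); s_(10) = -1525/7392, s_(3) = -95/504 ⇒ -395/22176.

Σ = -395/22176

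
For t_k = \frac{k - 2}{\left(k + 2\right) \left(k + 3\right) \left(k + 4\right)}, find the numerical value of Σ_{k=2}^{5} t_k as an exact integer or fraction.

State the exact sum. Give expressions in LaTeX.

Σ = 1/60

Ratio r(k) = (k - 1)*(k + 2)/((k - 2)*(k + 5)).
A = k + 2, B = k + 5, C = k - 2.
Set up (k + 2)·f(k+1) − (k + 4)·f(k) − (k - 2) = 0.
deg f ≤ 2 (via 1,1,1).
Solve for f: f(k) = -k (degree 1 ≤ 2).
Certificate R = B(k−1)f/C = -k*(k + 4)/(k - 2) gives s_k = -k/((k + 2)*(k + 3)).
Δs = (k - 2)/(k**3 + 9*k**2 + 26*k + 24), as required.
Evaluate s at k=6 and k=2: -1/12 and -1/10; difference 1/60.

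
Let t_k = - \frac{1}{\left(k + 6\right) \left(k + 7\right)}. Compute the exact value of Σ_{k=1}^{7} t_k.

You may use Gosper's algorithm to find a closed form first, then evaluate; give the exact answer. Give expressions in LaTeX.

Σ = -1/14

Compute t_(k+1)/t_k: get (k + 6)/(k + 8).
Factor: A=k + 6; B=k + 8; C=1.
Solve (k + 6)·f(k+1) − (k + 7)·f(k) = 1.
Bound: deg f ≤ 1.
Solving with deg f ≤ 1: f(k) = k/6.
So s_k = (B(k−1)f/C)·t_k = (k*(k + 7)/6)·t_k = -k/(6*k + 36).
Δs = -1/(k**2 + 13*k + 42), as required.
Σ_(k=1)^(7) t_k = s_(8) − s_(1) = -2/21 − (-1/42) = -1/14.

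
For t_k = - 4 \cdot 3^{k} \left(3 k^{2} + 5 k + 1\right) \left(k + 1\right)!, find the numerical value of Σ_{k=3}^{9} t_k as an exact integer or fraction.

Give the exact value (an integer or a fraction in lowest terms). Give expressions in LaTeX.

Σ = -84853696430016

Compute t_(k+1)/t_k: get 3*(3*k**3 + 17*k**2 + 31*k + 18)/(3*k**2 + 5*k + 1).
So A=3*k + 6 and B=1, with C=k**2 + 5*k/3 + 1/3.
Key eq: (3*k + 6)·f(k+1) = (1)·f(k) + (k**2 + 5*k/3 + 1/3).
deg f ≤ 1 (via 1,0,2).
Coefficient equations give f(k) = (k - 1)/3.
R(k) = B(k−1)·f(k)/C(k) = (k - 1)/(3*k**2 + 5*k + 1); s_k = R·t_k = -4*3**k*(k - 1)*factorial(k + 1).
Verify: -4*3**k*(3*k**2 + 5*k + 1)*factorial(k + 1) matches t_k.
Σ_(k=3)^(9) t_k = s_(10) − s_(3) = -84853696435200 − (-5184) = -84853696430016.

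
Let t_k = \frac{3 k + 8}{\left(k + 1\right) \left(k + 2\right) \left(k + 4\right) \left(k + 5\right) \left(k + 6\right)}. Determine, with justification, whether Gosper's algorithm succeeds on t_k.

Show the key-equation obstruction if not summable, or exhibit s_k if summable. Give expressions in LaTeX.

Yes. s_k = \frac{k \left(k^{2} + 10 k + 29\right)}{20 \left(k^{3} + 10 k^{2} + 29 k + 20\right)}.

r(k) = (k + 1)*(k + 4)*(3*k + 11)/((k + 3)*(k + 7)*(3*k + 8)) after simplifying.
Factor: A=k + 1; B=k + 7; C=k**2 + 17*k/3 + 8.
Set up (k + 1)·f(k+1) − (k + 6)·f(k) − (k**2 + 17*k/3 + 8) = 0.
d = 5 from the (1,1,2) case.
Solve for f: f(k) = k*(k + 2)*(k + 3)*(k**2 + 10*k + 29)/60 (degree 5 ≤ 5).
So s_k = (B(k−1)f/C)·t_k = (k*(k + 2)*(k + 6)*(k**2 + 10*k + 29)/(20*(3*k + 8)))·t_k = k*(k**2 + 10*k + 29)/(20*(k**3 + 10*k**2 + 29*k + 20)).
Δs = (3*k + 8)/(k**5 + 18*k**4 + 121*k**3 + 372*k**2 + 508*k + 240), as required.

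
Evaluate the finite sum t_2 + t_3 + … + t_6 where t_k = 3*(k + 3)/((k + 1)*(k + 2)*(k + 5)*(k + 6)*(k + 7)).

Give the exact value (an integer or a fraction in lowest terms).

Σ = 15/2912

r(k) = (k + 1)*(k + 4)*(k + 5)/((k + 3)**2*(k + 8)) after simplifying.
Normal form (A,B,C) = (k + 1, k + 8, k**3 + 10*k**2 + 33*k + 36).
Key eq: (k + 1)·f(k+1) = (k + 7)·f(k) + (k**3 + 10*k**2 + 33*k + 36).
deg f ≤ 6 (via 1,1,3).
Solving with deg f ≤ 6: f(k) = k*(k + 2)*(k + 3)*(k + 4)*(k**2 + 12*k + 41)/90.
So s_k = (B(k−1)f/C)·t_k = (k*(k + 2)*(k + 7)*(k**2 + 12*k + 41)/(90*(k + 3)))·t_k = k*(k**2 + 12*k + 41)/(30*(k**3 + 12*k**2 + 41*k + 30)).
Check: Δs_k = 3*(k + 3)/(k**5 + 21*k**4 + 163*k**3 + 567*k**2 + 844*k + 420). ✓
Σ_(k=2)^(6) t_k = s_(7) − s_(2) = 203/6240 − (23/840) = 15/2912.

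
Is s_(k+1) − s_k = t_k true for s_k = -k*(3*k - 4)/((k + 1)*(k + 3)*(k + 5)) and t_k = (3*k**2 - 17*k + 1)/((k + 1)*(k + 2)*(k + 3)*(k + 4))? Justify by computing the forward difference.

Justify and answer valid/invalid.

s_(k+1) = -(k + 1)*(3*k - 1)/((k + 2)*(k + 4)*(k + 6))
s_(k+1) − s_k = (3*k**4 - 2*k**3 - 114*k**2 - 199*k + 15)/(k**6 + 21*k**5 + 175*k**4 + 735*k**3 + 1624*k**2 + 1764*k + 720)
(s_(k+1) − s_k) − t_k = 3*(-6*k**3 - 6*k**2 + 100*k - 5)/(k**6 + 21*k**5 + 175*k**4 + 735*k**3 + 1624*k**2 + 1764*k + 720)

Invalid: residual 3*(-6*k**3 - 6*k**2 + 100*k - 5)/(k**6 + 21*k**5 + 175*k**4 + 735*k**3 + 1624*k**2 + 1764*k + 720) ≠ 0.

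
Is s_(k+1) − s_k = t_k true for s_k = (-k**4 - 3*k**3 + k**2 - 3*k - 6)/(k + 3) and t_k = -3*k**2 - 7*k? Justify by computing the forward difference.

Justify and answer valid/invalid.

s_(k+1) = (-k**4 - 7*k**3 - 14*k**2 - 14*k - 12)/(k + 4)
s_(k+1) − s_k = 3*(-k**4 - 8*k**3 - 19*k**2 - 12*k - 4)/(k**2 + 7*k + 12)
(s_(k+1) − s_k) − t_k = 4*(k**3 + 7*k**2 + 12*k - 3)/(k**2 + 7*k + 12)

Invalid: residual 4*(k**3 + 7*k**2 + 12*k - 3)/(k**2 + 7*k + 12) ≠ 0.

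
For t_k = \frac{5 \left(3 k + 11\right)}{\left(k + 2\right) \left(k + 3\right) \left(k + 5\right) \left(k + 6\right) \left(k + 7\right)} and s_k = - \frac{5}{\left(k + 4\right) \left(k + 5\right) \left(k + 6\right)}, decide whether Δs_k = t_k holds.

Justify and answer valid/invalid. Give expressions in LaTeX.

s_(k+1) = -5/((k + 5)*(k + 6)*(k + 7))
s_(k+1) − s_k = 15/((k + 4)*(k + 5)*(k + 6)*(k + 7))
(s_(k+1) − s_k) − t_k = 10*(-4*k - 13)/(k**6 + 27*k**5 + 295*k**4 + 1665*k**3 + 5104*k**2 + 8028*k + 5040)

Invalid: residual \frac{10 \left(- 4 k - 13\right)}{k^{6} + 27 k^{5} + 295 k^{4} + 1665 k^{3} + 5104 k^{2} + 8028 k + 5040} ≠ 0.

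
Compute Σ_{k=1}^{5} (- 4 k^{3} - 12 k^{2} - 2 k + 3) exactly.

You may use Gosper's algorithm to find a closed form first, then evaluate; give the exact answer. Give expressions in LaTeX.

Ratio r(k) = (4*k**3 + 24*k**2 + 38*k + 15)/(4*k**3 + 12*k**2 + 2*k - 3).
Gosper form: A/B · C(k+1)/C(k) with A=1, B=1, C=k**3 + 3*k**2 + k/2 - 3/4.
Key eq: (1)·f(k+1) = (1)·f(k) + (k**3 + 3*k**2 + k/2 - 3/4).
Bound: deg f ≤ 4.
Match coefficients ⇒ f(k) = k*(k**3 + 2*k**2 - 4*k - 2)/4.
Certificate R = B(k−1)f/C = k*(k**3 + 2*k**2 - 4*k - 2)/(4*k**3 + 12*k**2 + 2*k - 3) gives s_k = k*(-k**3 - 2*k**2 + 4*k + 2).
Δs = -4*k**3 - 12*k**2 - 2*k + 3, as required.
Sum = s_(6) − s_(1); s_(6) = -1572, s_(1) = 3 ⇒ -1575.

Σ = -1575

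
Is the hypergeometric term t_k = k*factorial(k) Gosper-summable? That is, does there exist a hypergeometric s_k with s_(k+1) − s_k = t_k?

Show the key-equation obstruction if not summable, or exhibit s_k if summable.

Ratio r(k) = (k + 1)**2/k.
Gosper form: A/B · C(k+1)/C(k) with A=k + 1, B=1, C=k.
Solve (k + 1)·f(k+1) − (1)·f(k) = k.
Degrees (1,0,1) ⇒ d ≤ 0.
Solving with deg f ≤ 0: f(k) = 1.
Then R = B(k−1)f/C = 1/k, so s_k = R(k)·t_k = factorial(k).
Δs = k*factorial(k), as required.

Yes. s_k = factorial(k).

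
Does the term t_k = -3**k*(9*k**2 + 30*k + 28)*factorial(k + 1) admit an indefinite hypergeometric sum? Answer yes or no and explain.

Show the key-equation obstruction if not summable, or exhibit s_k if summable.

Yes. s_k = -3**k*(3*k + 2)*factorial(k + 1).

Ratio r(k) = 3*(9*k**3 + 66*k**2 + 163*k + 134)/(9*k**2 + 30*k + 28).
Take A(k)=3*k + 6, B(k)=1, C(k)=k**2 + 10*k/3 + 28/9.
f must satisfy (3*k + 6)·f(k+1) − (1)·f(k) = k**2 + 10*k/3 + 28/9.
From deg A=1, deg B=0, deg C=2: d=1.
A polynomial solution: f(k) = (3*k + 2)/9.
Get s_k = R·t_k = -3**k*(3*k + 2)*factorial(k + 1) with R(k) = B(k−1)f(k)/C(k) = (3*k + 2)/(9*k**2 + 30*k + 28).
s_(k+1) − s_k = -3**k*(9*k**2 + 30*k + 28)*factorial(k + 1) = t_k.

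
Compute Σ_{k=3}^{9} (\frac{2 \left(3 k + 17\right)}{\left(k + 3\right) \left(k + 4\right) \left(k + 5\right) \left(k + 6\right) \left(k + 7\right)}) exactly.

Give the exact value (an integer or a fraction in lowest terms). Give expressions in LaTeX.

Σ = 181/39312

Step 1: r(k) = (k + 3)*(3*k + 20)/((k + 8)*(3*k + 17)).
Take A(k)=k + 3, B(k)=k + 8, C(k)=k + 17/3.
Need (k + 3)·f(k+1) − (k + 7)·f(k) = k + 17/3.
d = 4 from the (1,1,1) case.
Solving with deg f ≤ 4: f(k) = k*(k + 5)*(k**2 + 13*k + 54)/216.
Get s_k = R·t_k = k*(k**2 + 13*k + 54)/(36*(k**3 + 13*k**2 + 54*k + 72)) with R(k) = B(k−1)f(k)/C(k) = k*(k + 5)*(k + 7)*(k**2 + 13*k + 54)/(72*(3*k + 17)).
Δs = 2*(3*k + 17)/(k**5 + 25*k**4 + 245*k**3 + 1175*k**2 + 2754*k + 2520), as required.
Σ_(k=3)^(9) t_k = s_(10) − s_(3) = 355/13104 − (17/756) = 181/39312.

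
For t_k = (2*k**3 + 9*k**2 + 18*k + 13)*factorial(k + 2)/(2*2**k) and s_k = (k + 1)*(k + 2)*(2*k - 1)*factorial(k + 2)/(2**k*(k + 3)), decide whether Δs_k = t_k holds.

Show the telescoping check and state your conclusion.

Invalid: residual -(2*k**4 + 15*k**3 + 41*k**2 + 61*k + 43)*factorial(k + 2)/(2**k*(k + 3)*(k + 4)) ≠ 0.

s_(k+1) = (k + 2)*(k + 3)*(2*k + 1)*factorial(k + 3)/(2*2**k*(k + 4))
s_(k+1) − s_k = (k + 2)*(2*k**4 + 15*k**3 + 45*k**2 + 75*k + 35)*factorial(k + 2)/(2*2**k*(k + 3)*(k + 4))
(s_(k+1) − s_k) − t_k = -(2*k**4 + 15*k**3 + 41*k**2 + 61*k + 43)*factorial(k + 2)/(2**k*(k + 3)*(k + 4))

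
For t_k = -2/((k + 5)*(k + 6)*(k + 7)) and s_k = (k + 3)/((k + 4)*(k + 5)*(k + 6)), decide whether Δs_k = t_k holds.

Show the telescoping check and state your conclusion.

s_(k+1) = (k + 4)/((k + 5)*(k + 6)*(k + 7))
s_(k+1) − s_k = (-2*k - 5)/(k**4 + 22*k**3 + 179*k**2 + 638*k + 840)
(s_(k+1) − s_k) − t_k = 3/(k**4 + 22*k**3 + 179*k**2 + 638*k + 840)

Invalid: residual 3/(k**4 + 22*k**3 + 179*k**2 + 638*k + 840) ≠ 0.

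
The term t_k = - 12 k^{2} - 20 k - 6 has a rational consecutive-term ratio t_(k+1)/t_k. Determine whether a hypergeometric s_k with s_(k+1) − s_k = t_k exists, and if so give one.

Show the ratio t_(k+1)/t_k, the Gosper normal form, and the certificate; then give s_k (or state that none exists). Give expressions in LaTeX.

s_k = 2 k \left(- 2 k^{2} - 2 k + 1\right)

Compute t_(k+1)/t_k: get (6*k**2 + 22*k + 19)/(6*k**2 + 10*k + 3).
Factor: A=1; B=1; C=k**2 + 5*k/3 + 1/2.
Solve (1)·f(k+1) − (1)·f(k) = k**2 + 5*k/3 + 1/2.
From deg A=0, deg B=0, deg C=2: d=3.
Match coefficients ⇒ f(k) = k*(2*k**2 + 2*k - 1)/6.
Then R = B(k−1)f/C = k*(2*k**2 + 2*k - 1)/(6*k**2 + 10*k + 3), so s_k = R(k)·t_k = 2*k*(-2*k**2 - 2*k + 1).
Δs = -12*k**2 - 20*k - 6, as required.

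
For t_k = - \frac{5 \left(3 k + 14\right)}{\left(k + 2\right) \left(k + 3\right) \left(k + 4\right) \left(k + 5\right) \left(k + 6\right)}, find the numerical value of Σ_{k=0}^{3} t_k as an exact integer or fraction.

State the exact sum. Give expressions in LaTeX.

Σ = -29/189

The ratio is (k + 2)*(3*k + 17)/((k + 7)*(3*k + 14)).
Normal form (A,B,C) = (k + 2, k + 7, k + 14/3).
Set up (k + 2)·f(k+1) − (k + 6)·f(k) − (k + 14/3) = 0.
Degrees (1,1,1) ⇒ d ≤ 4.
A polynomial solution: f(k) = k*(k + 4)*(k**2 + 10*k + 31)/90.
R(k) = B(k−1)·f(k)/C(k) = k*(k + 4)*(k + 6)*(k**2 + 10*k + 31)/(30*(3*k + 14)); s_k = R·t_k = k*(-k**2 - 10*k - 31)/(6*(k**3 + 10*k**2 + 31*k + 30)).
Check: Δs_k = 5*(-3*k - 14)/(k**5 + 20*k**4 + 155*k**3 + 580*k**2 + 1044*k + 720). ✓
Telescoping: Σ = s_(4) − s_(0) = -29/189 − (0) = -29/189.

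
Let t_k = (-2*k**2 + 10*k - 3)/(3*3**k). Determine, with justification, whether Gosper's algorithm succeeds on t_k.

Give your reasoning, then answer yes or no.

Step 1: r(k) = (2*k**2 - 6*k - 5)/(3*(2*k**2 - 10*k + 3)).
Take A(k)=1/3, B(k)=1, C(k)=k**2 - 5*k + 3/2.
f must satisfy (1/3)·f(k+1) − (1)·f(k) = k**2 - 5*k + 3/2.
d = 2 from the (0,0,2) case.
A polynomial solution: f(k) = -3*k*(k - 4)/2.
Then R = B(k−1)f/C = -3*k*(k - 4)/(2*k**2 - 10*k + 3), so s_k = R(k)·t_k = k*(k - 4)/3**k.
s_(k+1) − s_k = (-2*k**2 + 10*k - 3)/(3*3**k) = t_k.

Yes. s_k = k*(k - 4)/3**k.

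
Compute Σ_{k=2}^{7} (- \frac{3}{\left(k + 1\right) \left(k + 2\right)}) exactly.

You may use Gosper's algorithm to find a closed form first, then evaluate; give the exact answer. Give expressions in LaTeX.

r(k) = (k + 1)/(k + 3) after simplifying.
So A=k + 1 and B=k + 3, with C=1.
Key eq: (k + 1)·f(k+1) = (k + 2)·f(k) + (1).
d = 1 from the (1,1,0) case.
A polynomial solution: f(k) = k.
Certificate R = B(k−1)f/C = k*(k + 2) gives s_k = -3*k/(k + 1).
Verify: -3/(k**2 + 3*k + 2) matches t_k.
Sum = s_(8) − s_(2); s_(8) = -8/3, s_(2) = -2 ⇒ -2/3.

Σ = -2/3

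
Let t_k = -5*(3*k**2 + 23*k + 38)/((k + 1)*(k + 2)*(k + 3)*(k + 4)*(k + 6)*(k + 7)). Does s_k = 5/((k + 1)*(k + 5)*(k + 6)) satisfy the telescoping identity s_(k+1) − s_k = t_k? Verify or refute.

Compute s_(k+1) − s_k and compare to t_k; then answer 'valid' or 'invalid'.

Invalid: residual 10*(4*k**2 + 27*k + 41)/(k**7 + 28*k**6 + 322*k**5 + 1960*k**4 + 6769*k**3 + 13132*k**2 + 13068*k + 5040) ≠ 0.

s_(k+1) = 5/((k + 2)*(k + 6)*(k + 7))
s_(k+1) − s_k = 15*(-k - 3)/(k**5 + 21*k**4 + 163*k**3 + 567*k**2 + 844*k + 420)
(s_(k+1) − s_k) − t_k = 10*(4*k**2 + 27*k + 41)/(k**7 + 28*k**6 + 322*k**5 + 1960*k**4 + 6769*k**3 + 13132*k**2 + 13068*k + 5040)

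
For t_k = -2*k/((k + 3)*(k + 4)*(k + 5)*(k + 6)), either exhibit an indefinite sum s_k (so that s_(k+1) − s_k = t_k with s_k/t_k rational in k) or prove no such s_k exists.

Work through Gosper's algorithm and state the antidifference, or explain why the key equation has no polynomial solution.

The ratio is (k + 1)*(k + 3)/(k*(k + 7)).
Normal form (A,B,C) = (k + 3, k + 7, k).
f must satisfy (k + 3)·f(k+1) − (k + 6)·f(k) = k.
Degrees (1,1,1) ⇒ d ≤ 3.
Solving with deg f ≤ 3: f(k) = k*(k - 1)*(k + 13)/120.
Get s_k = R·t_k = k*(-k**2 - 12*k + 13)/(60*(k + 3)*(k + 4)*(k + 5)) with R(k) = B(k−1)f(k)/C(k) = (k - 1)*(k + 6)*(k + 13)/120.
Δs = -2*k/(k**4 + 18*k**3 + 119*k**2 + 342*k + 360), as required.

s_k = k*(-k**2 - 12*k + 13)/(60*(k + 3)*(k + 4)*(k + 5))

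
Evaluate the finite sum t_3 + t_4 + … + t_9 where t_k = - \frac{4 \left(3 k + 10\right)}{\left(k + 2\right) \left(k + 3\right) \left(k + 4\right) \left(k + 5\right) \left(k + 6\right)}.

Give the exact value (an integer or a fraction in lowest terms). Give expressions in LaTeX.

Σ = -4/315

Step 1: r(k) = (k + 2)*(3*k + 13)/((k + 7)*(3*k + 10)).
Take A(k)=k + 2, B(k)=k + 7, C(k)=k + 10/3.
Need (k + 2)·f(k+1) − (k + 6)·f(k) = k + 10/3.
Degrees (1,1,1) ⇒ d ≤ 4.
Match coefficients ⇒ f(k) = k*(k + 3)*(k**2 + 11*k + 38)/120.
Get s_k = R·t_k = k*(-k**2 - 11*k - 38)/(10*(k**3 + 11*k**2 + 38*k + 40)) with R(k) = B(k−1)f(k)/C(k) = k*(k + 3)*(k + 6)*(k**2 + 11*k + 38)/(40*(3*k + 10)).
s_(k+1) − s_k = 4*(-3*k - 10)/(k**5 + 20*k**4 + 155*k**3 + 580*k**2 + 1044*k + 720) = t_k.
Telescoping: Σ = s_(10) − s_(3) = -31/315 − (-3/35) = -4/315.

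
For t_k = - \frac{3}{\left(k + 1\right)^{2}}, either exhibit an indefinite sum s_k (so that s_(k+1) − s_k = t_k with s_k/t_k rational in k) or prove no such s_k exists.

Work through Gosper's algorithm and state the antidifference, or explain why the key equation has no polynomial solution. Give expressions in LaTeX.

none — t_k is not Gosper-summable

Ratio r(k) = (k + 1)**2/(k + 2)**2.
Factor: A=k**2 + 2*k + 1; B=k**2 + 4*k + 4; C=1.
Solve (k**2 + 2*k + 1)·f(k+1) − (k**2 + 2*k + 1)·f(k) = 1.
Bound: deg f ≤ 0.
Generic f = c0 gives residual -1; -1 = 0 cannot hold, so t_k is not Gosper-summable.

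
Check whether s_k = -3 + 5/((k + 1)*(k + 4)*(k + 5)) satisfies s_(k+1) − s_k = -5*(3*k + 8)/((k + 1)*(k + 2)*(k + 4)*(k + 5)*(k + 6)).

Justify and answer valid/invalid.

valid (s_(k+1) − s_k reduces to t_k)

s_(k+1) = -3 + 5/((k + 2)*(k + 5)*(k + 6))
s_(k+1) − s_k = 5*(-3*k - 8)/(k**5 + 18*k**4 + 121*k**3 + 372*k**2 + 508*k + 240)
(s_(k+1) − s_k) − t_k = 0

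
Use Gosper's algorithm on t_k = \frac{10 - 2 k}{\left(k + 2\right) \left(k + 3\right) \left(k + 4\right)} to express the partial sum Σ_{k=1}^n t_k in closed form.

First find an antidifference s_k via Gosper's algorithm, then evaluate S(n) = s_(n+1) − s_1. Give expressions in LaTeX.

S(n) = \frac{n \left(n + 31\right)}{12 \left(n^{2} + 7 n + 12\right)}

The ratio is (k - 4)*(k + 2)/((k - 5)*(k + 5)).
A = k + 2, B = k + 5, C = k - 5.
Set up (k + 2)·f(k+1) − (k + 4)·f(k) − (k - 5) = 0.
From deg A=1, deg B=1, deg C=1: d=2.
Match coefficients ⇒ f(k) = -k*(k + 9)/4.
Get s_k = R·t_k = k*(k + 9)/(2*(k + 2)*(k + 3)) with R(k) = B(k−1)f(k)/C(k) = -k*(k + 4)*(k + 9)/(4*(k - 5)).
Verify: 2*(5 - k)/(k**3 + 9*k**2 + 26*k + 24) matches t_k.
s_(n+1) = (n**2 + 11*n + 10)/(2*(n**2 + 7*n + 12)) and s_(1) = 5/12, so S(n) = n*(n + 31)/(12*(n**2 + 7*n + 12)).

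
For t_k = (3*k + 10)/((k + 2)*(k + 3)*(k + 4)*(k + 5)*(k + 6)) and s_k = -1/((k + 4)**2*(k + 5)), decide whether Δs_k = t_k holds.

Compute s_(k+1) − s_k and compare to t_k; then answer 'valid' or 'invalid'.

s_(k+1) = -1/((k + 5)**2*(k + 6))
s_(k+1) − s_k = (3*k + 14)/(k**5 + 24*k**4 + 229*k**3 + 1086*k**2 + 2560*k + 2400)
(s_(k+1) − s_k) − t_k = 2*(-4*k**2 - 31*k - 58)/(k**7 + 29*k**6 + 355*k**5 + 2375*k**4 + 9364*k**3 + 21716*k**2 + 27360*k + 14400)

Invalid: residual 2*(-4*k**2 - 31*k - 58)/(k**7 + 29*k**6 + 355*k**5 + 2375*k**4 + 9364*k**3 + 21716*k**2 + 27360*k + 14400) ≠ 0.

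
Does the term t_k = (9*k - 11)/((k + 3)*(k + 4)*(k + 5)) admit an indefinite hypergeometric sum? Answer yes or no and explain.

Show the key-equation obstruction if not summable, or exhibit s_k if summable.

Step 1: r(k) = (k + 3)*(9*k - 2)/((k + 6)*(9*k - 11)).
Gosper form: A/B · C(k+1)/C(k) with A=k + 3, B=k + 6, C=k - 11/9.
Key eq: (k + 3)·f(k+1) = (k + 5)·f(k) + (k - 11/9).
Bound: deg f ≤ 2.
Coefficient equations give f(k) = k*(2*k - 13)/27.
So s_k = (B(k−1)f/C)·t_k = (k*(k + 5)*(2*k - 13)/(3*(9*k - 11)))·t_k = k*(2*k - 13)/(3*(k + 3)*(k + 4)).
Δs = (9*k - 11)/(k**3 + 12*k**2 + 47*k + 60), as required.

Yes. s_k = k*(2*k - 13)/(3*(k + 3)*(k + 4)).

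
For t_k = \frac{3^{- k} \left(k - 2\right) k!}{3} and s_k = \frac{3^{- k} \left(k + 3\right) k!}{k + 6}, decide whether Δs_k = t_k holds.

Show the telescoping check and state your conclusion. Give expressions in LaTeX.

Invalid: residual - \frac{3^{- k} \left(k^{2} + 4 k - 15\right) k!}{\left(k + 6\right) \left(k + 7\right)} ≠ 0.

s_(k+1) = (k + 4)*factorial(k + 1)/(3*3**k*(k + 7))
s_(k+1) − s_k = (k**3 + 8*k**2 + 4*k - 39)*factorial(k)/(3*3**k*(k + 6)*(k + 7))
(s_(k+1) − s_k) − t_k = -(k**2 + 4*k - 15)*factorial(k)/(3**k*(k + 6)*(k + 7))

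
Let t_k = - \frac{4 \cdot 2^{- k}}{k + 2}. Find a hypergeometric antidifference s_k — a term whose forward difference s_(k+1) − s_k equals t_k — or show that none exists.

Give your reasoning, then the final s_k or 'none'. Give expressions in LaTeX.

Step 1: r(k) = (k + 2)/(2*(k + 3)).
Gosper form: A/B · C(k+1)/C(k) with A=k/2 + 1, B=k + 3, C=1.
Solve (k/2 + 1)·f(k+1) − (k + 2)·f(k) = 1.
deg f ≤ -1 (via 1,1,0).
Negative degree bound (-1): no f exists, t_k not Gosper-summable.

none (Gosper's algorithm certifies no s_k)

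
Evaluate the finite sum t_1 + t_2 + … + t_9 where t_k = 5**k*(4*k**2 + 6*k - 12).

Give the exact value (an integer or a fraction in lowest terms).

Ratio r(k) = 5*(2*k**2 + 7*k - 1)/(2*k**2 + 3*k - 6).
Gosper form: A/B · C(k+1)/C(k) with A=5, B=1, C=k**2 + 3*k/2 - 3.
Key eq: (5)·f(k+1) = (1)·f(k) + (k**2 + 3*k/2 - 3).
From deg A=0, deg B=0, deg C=2: d=2.
Solving with deg f ≤ 2: f(k) = (k**2 - k - 3)/4.
Get s_k = R·t_k = 5**k*(k**2 - k - 3) with R(k) = B(k−1)f(k)/C(k) = (k**2 - k - 3)/(2*(2*k**2 + 3*k - 6)).
Check: Δs_k = 5**k*(4*k**2 + 6*k - 12). ✓
Telescoping: Σ = s_(10) − s_(1) = 849609375 − (-15) = 849609390.

Σ = 849609390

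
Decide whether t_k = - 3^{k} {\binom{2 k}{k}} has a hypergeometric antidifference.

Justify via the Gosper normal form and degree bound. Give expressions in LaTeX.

Step 1: r(k) = 6*(2*k + 1)/(k + 1).
Take A(k)=12*k + 6, B(k)=k + 1, C(k)=1.
Key eq: (12*k + 6)·f(k+1) = (k)·f(k) + (1).
Degrees (1,1,0) ⇒ d ≤ -1.
Negative degree bound (-1): no f exists, t_k not Gosper-summable.

No — negative degree bound, so no certificate f.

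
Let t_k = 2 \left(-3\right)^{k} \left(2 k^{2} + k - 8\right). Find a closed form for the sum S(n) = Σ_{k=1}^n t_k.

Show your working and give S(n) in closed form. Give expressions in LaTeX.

The ratio is 3*(-2*k**2 - 5*k + 5)/(2*k**2 + k - 8).
Gosper form: A/B · C(k+1)/C(k) with A=-3, B=1, C=k**2 + k/2 - 4.
Key eq: (-3)·f(k+1) = (1)·f(k) + (k**2 + k/2 - 4).
d = 2 from the (0,0,2) case.
Solve for f: f(k) = -(k**2 - k - 4)/4 (degree 2 ≤ 2).
Then R = B(k−1)f/C = -(k**2 - k - 4)/(2*(2*k**2 + k - 8)), so s_k = R(k)·t_k = (-3)**k*(-k**2 + k + 4).
Verify: 2*(-3)**k*(2*k**2 + k - 8) matches t_k.
Evaluate: s_(n+1) = (-3)**(n + 1)*(-n**2 - n + 4); subtract s_(1) = -12 ⇒ S(n) = 3*(-3)**n*n**2 + 3*(-3)**n*n - 12*(-3)**n + 12.

S(n) = 3 \left(-3\right)^{n} n^{2} + 3 \left(-3\right)^{n} n - 12 \left(-3\right)^{n} + 12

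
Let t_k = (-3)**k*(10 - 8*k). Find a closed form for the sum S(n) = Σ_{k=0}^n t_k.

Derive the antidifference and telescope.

S(n) = -6*(-3)**n*n + 6*(-3)**n + 4

r(k) = 3*(1 - 4*k)/(4*k - 5) after simplifying.
So A=-3 and B=1, with C=k - 5/4.
Set up (-3)·f(k+1) − (1)·f(k) − (k - 5/4) = 0.
Degrees (0,0,1) ⇒ d ≤ 1.
Solve for f: f(k) = -(k - 2)/4 (degree 1 ≤ 1).
Certificate R = B(k−1)f/C = -(k - 2)/(4*k - 5) gives s_k = 2*(-3)**k*(k - 2).
Verify: (-3)**k*(10 - 8*k) matches t_k.
s_(n+1) = 6*(-3)**n*(1 - n) and s_(0) = -4, so S(n) = -6*(-3)**n*n + 6*(-3)**n + 4.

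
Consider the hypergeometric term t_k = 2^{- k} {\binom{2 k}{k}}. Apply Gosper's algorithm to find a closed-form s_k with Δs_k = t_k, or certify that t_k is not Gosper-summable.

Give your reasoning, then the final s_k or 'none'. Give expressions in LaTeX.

none — t_k is not Gosper-summable

The ratio is (2*k + 1)/(k + 1).
A = 2*k + 1, B = k + 1, C = 1.
Key eq: (2*k + 1)·f(k+1) = (k)·f(k) + (1).
deg f ≤ -1 (via 1,1,0).
deg f ≤ -1 is impossible — no certificate.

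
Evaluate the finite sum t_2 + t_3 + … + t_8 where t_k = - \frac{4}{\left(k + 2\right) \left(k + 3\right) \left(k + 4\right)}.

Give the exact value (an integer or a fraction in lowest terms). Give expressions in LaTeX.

Compute t_(k+1)/t_k: get (k + 2)/(k + 5).
So A=k + 2 and B=k + 5, with C=1.
Need (k + 2)·f(k+1) − (k + 4)·f(k) = 1.
deg f ≤ 2 (via 1,1,0).
A polynomial solution: f(k) = k*(k + 5)/12.
Get s_k = R·t_k = k*(-k - 5)/(3*(k + 2)*(k + 3)) with R(k) = B(k−1)f(k)/C(k) = k*(k + 4)*(k + 5)/12.
Verify: -4/(k**3 + 9*k**2 + 26*k + 24) matches t_k.
Σ_(k=2)^(8) t_k = s_(9) − s_(2) = -7/22 − (-7/30) = -14/165.

Σ = -14/165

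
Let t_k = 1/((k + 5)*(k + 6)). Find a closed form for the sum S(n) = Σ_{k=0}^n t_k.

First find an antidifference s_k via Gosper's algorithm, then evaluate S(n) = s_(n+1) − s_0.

S(n) = (n + 1)/(5*(n + 6))

The ratio is (k + 5)/(k + 7).
So A=k + 5 and B=k + 7, with C=1.
Solve (k + 5)·f(k+1) − (k + 6)·f(k) = 1.
From deg A=1, deg B=1, deg C=0: d=1.
Match coefficients ⇒ f(k) = k/5.
Get s_k = R·t_k = k/(5*(k + 5)) with R(k) = B(k−1)f(k)/C(k) = k*(k + 6)/5.
Verify: 1/(k**2 + 11*k + 30) matches t_k.
Evaluate: s_(n+1) = (n + 1)/(5*(n + 6)); subtract s_(0) = 0 ⇒ S(n) = (n + 1)/(5*(n + 6)).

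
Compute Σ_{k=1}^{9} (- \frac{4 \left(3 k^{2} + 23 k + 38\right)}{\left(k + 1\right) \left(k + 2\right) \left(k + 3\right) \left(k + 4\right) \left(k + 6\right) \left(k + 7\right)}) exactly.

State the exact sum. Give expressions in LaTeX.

The ratio is (k + 1)*(k + 6)*(23*k + 3*(k + 1)**2 + 61)/((k + 5)*(k + 8)*(3*k**2 + 23*k + 38)).
Normal form (A,B,C) = (k + 1, k + 8, k**3 + 38*k**2/3 + 51*k + 190/3).
Need (k + 1)·f(k+1) − (k + 7)·f(k) = k**3 + 38*k**2/3 + 51*k + 190/3.
d = 6 from the (1,1,3) case.
A polynomial solution: f(k) = k*(k + 2)*(k + 4)*(k + 5)*(k**2 + 10*k + 27)/54.
Get s_k = R·t_k = 2*k*(-k**2 - 10*k - 27)/(9*(k**3 + 10*k**2 + 27*k + 18)) with R(k) = B(k−1)f(k)/C(k) = k*(k + 2)*(k + 4)*(k + 7)*(k**2 + 10*k + 27)/(18*(3*k**2 + 23*k + 38)).
Verify: 4*(-3*k**2 - 23*k - 38)/(k**6 + 23*k**5 + 207*k**4 + 925*k**3 + 2144*k**2 + 2412*k + 1008) matches t_k.
Telescoping: Σ = s_(10) − s_(1) = -1135/5148 − (-19/126) = -279/4004.

Σ = -279/4004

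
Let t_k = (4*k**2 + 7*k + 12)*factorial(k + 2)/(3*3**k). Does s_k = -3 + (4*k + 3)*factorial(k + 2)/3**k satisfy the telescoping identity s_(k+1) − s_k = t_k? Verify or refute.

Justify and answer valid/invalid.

s_(k+1) = 3**(-k - 1)*(4*k + 7)*factorial(k + 3) - 3
s_(k+1) − s_k = (4*k**2 + 7*k + 12)*factorial(k + 2)/(3*3**k)
(s_(k+1) − s_k) − t_k = 0

Valid: the claim telescopes to t_k.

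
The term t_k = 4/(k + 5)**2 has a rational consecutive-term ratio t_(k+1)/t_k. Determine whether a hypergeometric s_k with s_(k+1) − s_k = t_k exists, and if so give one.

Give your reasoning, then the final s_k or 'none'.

no hypergeometric antidifference exists

t_(k+1)/t_k = (k + 5)**2/(k + 6)**2.
Factor: A=k**2 + 10*k + 25; B=k**2 + 12*k + 36; C=1.
Key eq: (k**2 + 10*k + 25)·f(k+1) = (k**2 + 10*k + 25)·f(k) + (1).
Bound: deg f ≤ 0.
f = c0 ⇒ A·f(k+1) − B(k−1)·f(k) − C = -1. The system {-1 = 0} is inconsistent; no antidifference.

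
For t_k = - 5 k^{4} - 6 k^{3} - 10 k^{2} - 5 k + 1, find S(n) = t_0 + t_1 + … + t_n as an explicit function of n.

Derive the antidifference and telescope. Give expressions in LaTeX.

S(n) = - n^{5} - 4 n^{4} - 8 n^{3} - 9 n^{2} - 3 n + 1

r(k) = (5*k**4 + 26*k**3 + 58*k**2 + 63*k + 25)/(5*k**4 + 6*k**3 + 10*k**2 + 5*k - 1) after simplifying.
Factor: A=1; B=1; C=k**4 + 6*k**3/5 + 2*k**2 + k - 1/5.
Need (1)·f(k+1) − (1)·f(k) = k**4 + 6*k**3/5 + 2*k**2 + k - 1/5.
From deg A=0, deg B=0, deg C=4: d=5.
Match coefficients ⇒ f(k) = k*(k**4 - k**3 + 2*k**2 - k - 2)/5.
So s_k = (B(k−1)f/C)·t_k = (k*(k**4 - k**3 + 2*k**2 - k - 2)/(5*k**4 + 6*k**3 + 10*k**2 + 5*k - 1))·t_k = k*(-k**4 + k**3 - 2*k**2 + k + 2).
Verify: -5*k**4 - 6*k**3 - 10*k**2 - 5*k + 1 matches t_k.
Telescope: S(n) = s_(n+1) − s_(0) = -n**5 - 4*n**4 - 8*n**3 - 9*n**2 - 3*n + 1 − (0) = -n**5 - 4*n**4 - 8*n**3 - 9*n**2 - 3*n + 1.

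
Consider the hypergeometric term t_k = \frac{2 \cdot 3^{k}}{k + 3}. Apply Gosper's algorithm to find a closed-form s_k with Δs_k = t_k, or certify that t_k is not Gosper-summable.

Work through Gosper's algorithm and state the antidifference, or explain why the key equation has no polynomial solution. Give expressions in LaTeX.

The ratio is 3*(k + 3)/(k + 4).
A = 3*k + 9, B = k + 4, C = 1.
f must satisfy (3*k + 9)·f(k+1) − (k + 3)·f(k) = 1.
Bound: deg f ≤ -1.
d = -1 < 0 ⇒ no nonzero polynomial f; not summable.

none (Gosper's algorithm certifies no s_k)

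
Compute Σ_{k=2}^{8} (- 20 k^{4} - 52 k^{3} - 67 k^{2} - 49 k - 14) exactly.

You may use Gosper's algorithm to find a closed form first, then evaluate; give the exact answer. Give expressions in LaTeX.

t_(k+1)/t_k = (20*k**4 + 132*k**3 + 343*k**2 + 419*k + 202)/(20*k**4 + 52*k**3 + 67*k**2 + 49*k + 14).
Normal form (A,B,C) = (1, 1, k**4 + 13*k**3/5 + 67*k**2/20 + 49*k/20 + 7/10).
Key eq: (1)·f(k+1) = (1)·f(k) + (k**4 + 13*k**3/5 + 67*k**2/20 + 49*k/20 + 7/10).
deg f ≤ 5 (via 0,0,4).
Solving with deg f ≤ 5: f(k) = k**2*(k + 1)*(4*k**2 - k + 4)/20.
Certificate R = B(k−1)f/C = k**2*(4*k**2 - k + 4)/(20*k**3 + 32*k**2 + 35*k + 14) gives s_k = k**2*(-4*k**3 - 3*k**2 - 3*k - 4).
s_(k+1) − s_k = -20*k**4 - 52*k**3 - 67*k**2 - 49*k - 14 = t_k.
Evaluate s at k=9 and k=2: -258390 and -216; difference -258174.

Σ = -258174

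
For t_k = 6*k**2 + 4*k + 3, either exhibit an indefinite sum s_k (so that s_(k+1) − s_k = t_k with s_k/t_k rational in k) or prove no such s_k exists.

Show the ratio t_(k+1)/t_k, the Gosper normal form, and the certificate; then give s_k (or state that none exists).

Step 1: r(k) = (6*k**2 + 16*k + 13)/(6*k**2 + 4*k + 3).
Take A(k)=1, B(k)=1, C(k)=k**2 + 2*k/3 + 1/2.
Set up (1)·f(k+1) − (1)·f(k) − (k**2 + 2*k/3 + 1/2) = 0.
Degrees (0,0,2) ⇒ d ≤ 3.
Solve for f: f(k) = k*(2*k**2 - k + 2)/6 (degree 3 ≤ 3).
R(k) = B(k−1)·f(k)/C(k) = k*(2*k**2 - k + 2)/(6*k**2 + 4*k + 3); s_k = R·t_k = k*(2*k**2 - k + 2).
Verify: 6*k**2 + 4*k + 3 matches t_k.

s_k = k*(2*k**2 - k + 2)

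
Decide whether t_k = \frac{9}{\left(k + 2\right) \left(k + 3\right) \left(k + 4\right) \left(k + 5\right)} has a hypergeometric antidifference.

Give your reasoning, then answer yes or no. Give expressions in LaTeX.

Yes. s_k = \frac{k \left(k^{2} + 9 k + 26\right)}{8 \left(k + 2\right) \left(k + 3\right) \left(k + 4\right)}.

Step 1: r(k) = (k + 2)/(k + 6).
Normal form (A,B,C) = (k + 2, k + 6, 1).
Solve (k + 2)·f(k+1) − (k + 5)·f(k) = 1.
d = 3 from the (1,1,0) case.
Coefficient equations give f(k) = k*(k**2 + 9*k + 26)/72.
So s_k = (B(k−1)f/C)·t_k = (k*(k + 5)*(k**2 + 9*k + 26)/72)·t_k = k*(k**2 + 9*k + 26)/(8*(k + 2)*(k + 3)*(k + 4)).
Δs = 9/(k**4 + 14*k**3 + 71*k**2 + 154*k + 120), as required.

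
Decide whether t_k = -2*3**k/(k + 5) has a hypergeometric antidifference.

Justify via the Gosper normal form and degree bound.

No — negative degree bound, so no certificate f.

The ratio is 3*(k + 5)/(k + 6).
Normal form (A,B,C) = (3*k + 15, k + 6, 1).
f must satisfy (3*k + 15)·f(k+1) − (k + 5)·f(k) = 1.
Degrees (1,1,0) ⇒ d ≤ -1.
deg f ≤ -1 is impossible — no certificate.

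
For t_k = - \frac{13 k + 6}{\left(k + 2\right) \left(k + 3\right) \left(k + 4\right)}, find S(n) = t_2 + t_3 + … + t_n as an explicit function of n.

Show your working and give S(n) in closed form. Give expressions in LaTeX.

S(n) = \frac{- 21 n^{2} - 17 n + 38}{10 \left(n^{2} + 7 n + 12\right)}

Ratio r(k) = (k + 2)*(13*k + 19)/((k + 5)*(13*k + 6)).
Factor: A=k + 2; B=k + 5; C=k + 6/13.
Set up (k + 2)·f(k+1) − (k + 4)·f(k) − (k + 6/13) = 0.
From deg A=1, deg B=1, deg C=1: d=2.
Coefficient equations give f(k) = k*(8*k + 1)/39.
So s_k = (B(k−1)f/C)·t_k = (k*(k + 4)*(8*k + 1)/(3*(13*k + 6)))·t_k = k*(-8*k - 1)/(3*(k + 2)*(k + 3)).
s_(k+1) − s_k = (-13*k - 6)/(k**3 + 9*k**2 + 26*k + 24) = t_k.
s_(n+1) = (-8*n**2 - 17*n - 9)/(3*(n**2 + 7*n + 12)) and s_(2) = -17/30, so S(n) = (-21*n**2 - 17*n + 38)/(10*(n**2 + 7*n + 12)).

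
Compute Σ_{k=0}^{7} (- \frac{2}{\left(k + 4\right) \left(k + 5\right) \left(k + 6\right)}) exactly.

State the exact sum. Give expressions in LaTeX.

Σ = -17/390

r(k) = (k + 4)/(k + 7) after simplifying.
A = k + 4, B = k + 7, C = 1.
Need (k + 4)·f(k+1) − (k + 6)·f(k) = 1.
Degrees (1,1,0) ⇒ d ≤ 2.
A polynomial solution: f(k) = k*(k + 9)/40.
R(k) = B(k−1)·f(k)/C(k) = k*(k + 6)*(k + 9)/40; s_k = R·t_k = k*(-k - 9)/(20*(k + 4)*(k + 5)).
Check: Δs_k = -2/(k**3 + 15*k**2 + 74*k + 120). ✓
Evaluate s at k=8 and k=0: -17/390 and 0; difference -17/390.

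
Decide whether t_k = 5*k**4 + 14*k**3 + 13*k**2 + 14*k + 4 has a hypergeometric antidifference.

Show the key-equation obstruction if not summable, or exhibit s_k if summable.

Yes. s_k = k*(k**4 + k**3 - k**2 + 4*k - 1).

Compute t_(k+1)/t_k: get (5*k**4 + 34*k**3 + 85*k**2 + 102*k + 50)/(5*k**4 + 14*k**3 + 13*k**2 + 14*k + 4).
Factor: A=1; B=1; C=k**4 + 14*k**3/5 + 13*k**2/5 + 14*k/5 + 4/5.
Solve (1)·f(k+1) − (1)·f(k) = k**4 + 14*k**3/5 + 13*k**2/5 + 14*k/5 + 4/5.
Degrees (0,0,4) ⇒ d ≤ 5.
Solve for f: f(k) = k*(k**4 + k**3 - k**2 + 4*k - 1)/5 (degree 5 ≤ 5).
Get s_k = R·t_k = k*(k**4 + k**3 - k**2 + 4*k - 1) with R(k) = B(k−1)f(k)/C(k) = k*(k**4 + k**3 - k**2 + 4*k - 1)/(5*k**4 + 14*k**3 + 13*k**2 + 14*k + 4).
Check: Δs_k = 5*k**4 + 14*k**3 + 13*k**2 + 14*k + 4. ✓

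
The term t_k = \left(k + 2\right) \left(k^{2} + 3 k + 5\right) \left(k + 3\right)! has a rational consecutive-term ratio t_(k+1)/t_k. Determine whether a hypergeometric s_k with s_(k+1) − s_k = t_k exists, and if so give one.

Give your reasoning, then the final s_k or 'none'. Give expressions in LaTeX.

s_k = \left(k^{2} + 2\right) \left(k + 3\right)!

Compute t_(k+1)/t_k: get (k + 3)*(k + 4)*(3*k + (k + 1)**2 + 8)/((k + 2)*(k**2 + 3*k + 5)).
Normal form (A,B,C) = (k + 4, 1, k**3 + 5*k**2 + 11*k + 10).
Set up (k + 4)·f(k+1) − (1)·f(k) − (k**3 + 5*k**2 + 11*k + 10) = 0.
From deg A=1, deg B=0, deg C=3: d=2.
A polynomial solution: f(k) = k**2 + 2.
Get s_k = R·t_k = (k**2 + 2)*factorial(k + 3) with R(k) = B(k−1)f(k)/C(k) = (k**2 + 2)/((k + 2)*(k**2 + 3*k + 5)).
Δs = (k + 2)*(k**2 + 3*k + 5)*factorial(k + 3), as required.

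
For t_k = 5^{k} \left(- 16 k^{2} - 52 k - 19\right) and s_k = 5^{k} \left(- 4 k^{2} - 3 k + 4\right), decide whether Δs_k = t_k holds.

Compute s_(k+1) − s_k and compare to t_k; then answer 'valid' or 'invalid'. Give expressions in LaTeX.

valid; difference matches t_k

s_(k+1) = 5**(k + 1)*(-3*k - 4*(k + 1)**2 + 1)
s_(k+1) − s_k = 5**k*(-16*k**2 - 52*k - 19)
(s_(k+1) − s_k) − t_k = 0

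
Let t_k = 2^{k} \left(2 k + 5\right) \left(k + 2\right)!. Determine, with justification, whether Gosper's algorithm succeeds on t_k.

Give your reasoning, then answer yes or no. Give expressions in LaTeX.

Yes. s_k = 2^{k} \left(k + 2\right)!.

Compute t_(k+1)/t_k: get 2*(k + 3)*(2*k + 7)/(2*k + 5).
So A=2*k + 6 and B=1, with C=k + 5/2.
Need (2*k + 6)·f(k+1) − (1)·f(k) = k + 5/2.
Bound: deg f ≤ 0.
Solve for f: f(k) = 1/2 (degree 0 ≤ 0).
Certificate R = B(k−1)f/C = 1/(2*k + 5) gives s_k = 2**k*factorial(k + 2).
Verify: 2**k*(2*k + 5)*factorial(k + 2) matches t_k.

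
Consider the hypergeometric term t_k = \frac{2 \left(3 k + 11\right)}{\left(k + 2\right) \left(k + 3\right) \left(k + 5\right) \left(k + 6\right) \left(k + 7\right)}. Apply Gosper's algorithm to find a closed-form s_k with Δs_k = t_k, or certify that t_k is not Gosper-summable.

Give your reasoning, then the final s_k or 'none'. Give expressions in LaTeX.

Compute t_(k+1)/t_k: get (k + 2)*(k + 5)*(3*k + 14)/((k + 4)*(k + 8)*(3*k + 11)).
Gosper form: A/B · C(k+1)/C(k) with A=k + 2, B=k + 8, C=k**2 + 23*k/3 + 44/3.
Key eq: (k + 2)·f(k+1) = (k + 7)·f(k) + (k**2 + 23*k/3 + 44/3).
Degrees (1,1,2) ⇒ d ≤ 5.
Solving with deg f ≤ 5: f(k) = k*(k + 3)*(k + 4)*(k**2 + 13*k + 52)/180.
Then R = B(k−1)f/C = k*(k + 3)*(k + 7)*(k**2 + 13*k + 52)/(60*(3*k + 11)), so s_k = R(k)·t_k = k*(k**2 + 13*k + 52)/(30*(k**3 + 13*k**2 + 52*k + 60)).
s_(k+1) − s_k = 2*(3*k + 11)/(k**5 + 23*k**4 + 203*k**3 + 853*k**2 + 1692*k + 1260) = t_k.

s_k = \frac{k \left(k^{2} + 13 k + 52\right)}{30 \left(k^{3} + 13 k^{2} + 52 k + 60\right)}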